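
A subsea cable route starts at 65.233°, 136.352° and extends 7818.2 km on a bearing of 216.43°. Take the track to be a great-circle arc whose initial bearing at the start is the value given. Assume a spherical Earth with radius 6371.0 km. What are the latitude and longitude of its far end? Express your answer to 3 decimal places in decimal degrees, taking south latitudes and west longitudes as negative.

latitude -0.655°, longitude 102.354°

δ = 7818.2/6371 = 1.227154 rad (70.3108°).
With φ₁ = 65.233° = 1.138531 rad and θ = 216.43° = 3.777416 rad:
sin φ₂ = sin φ₁ cos δ + cos φ₁ sin δ cos θ = (0.908019)(0.336918) + (0.418929)(0.941534)(-0.804583) = -0.011428
φ₂ = asin(-0.011428) = -0.011428 rad = -0.655°.
Then Δλ = atan2(-0.234232, 0.347295) = -0.593369 rad, from sin θ sin δ cos φ₁ over cos δ − sin φ₁ sin φ₂.
λ₂ = 136.352° + -33.998° = 102.354°.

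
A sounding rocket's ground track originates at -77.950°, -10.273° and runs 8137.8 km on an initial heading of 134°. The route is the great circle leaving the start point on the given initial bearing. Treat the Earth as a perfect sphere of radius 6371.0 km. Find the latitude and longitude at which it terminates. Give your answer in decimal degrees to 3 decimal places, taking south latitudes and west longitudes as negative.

Angular distance δ = d/R = 8137.8 / 6371 = 1.277319 rad.
Start latitude φ₁ = -1.360484 rad; initial bearing θ = 2.338741 rad.
Destination latitude: φ₂ = arcsin( sin φ₁ cos δ + cos φ₁ sin δ cos θ ) = arcsin(-0.421728) = -24.944°.
Δλ = atan2( sin θ sin δ cos φ₁ , cos δ − sin φ₁ sin φ₂ ) = atan2(0.143752, -0.123153) = 2.279171 rad = 130.587°.
λ₂ = λ₁ + Δλ = 120.314°.

latitude -24.944°, longitude 120.314°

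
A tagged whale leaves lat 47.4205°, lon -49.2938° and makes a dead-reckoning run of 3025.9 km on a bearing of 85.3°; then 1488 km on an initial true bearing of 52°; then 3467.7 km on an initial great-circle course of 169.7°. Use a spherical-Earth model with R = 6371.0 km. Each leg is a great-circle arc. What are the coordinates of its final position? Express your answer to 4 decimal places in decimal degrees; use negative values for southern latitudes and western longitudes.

Apply the spherical direct solution leg by leg, carrying full precision between legs.
Leg 1: from (47.4205°, -49.2938°), δ = 3025.9/6371 = 0.474949 rad, θ = 85.3° → φ = 42.8586°, λ = -10.8507°.
Leg 2: from (42.8586°, -10.8507°), δ = 1488/6371 = 0.233558 rad, θ = 52° → φ = 50.0114°, λ = 5.6363°.
Leg 3: from (50.0114°, 5.6363°), δ = 3467.7/6371 = 0.544294 rad, θ = 169.7° → φ = 19.1506°, λ = 11.2609°.

latitude 19.1506°, longitude 11.2609°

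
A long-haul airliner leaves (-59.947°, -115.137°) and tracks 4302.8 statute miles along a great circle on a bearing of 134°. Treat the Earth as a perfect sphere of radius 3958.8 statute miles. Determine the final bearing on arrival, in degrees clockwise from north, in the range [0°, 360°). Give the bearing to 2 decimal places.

final bearing 30.80°

Angular distance δ = d/R = 4302.8 / 3958.8 = 1.086895 rad.
Start latitude φ₁ = -1.046273 rad; initial bearing θ = 2.338741 rad.
Applying the spherical law of cosines for sides, sin φ₂ = sin φ₁ cos δ + cos φ₁ sin δ cos θ = -0.710635, so φ₂ = -45.287°.
Then Δλ = atan2(0.318885, -0.149863) = 2.010123 rad, from sin θ sin δ cos φ₁ over cos δ − sin φ₁ sin φ₂.
λ₂ = -115.137° + 115.172° = 0.035°.
The forward bearing on arrival equals the back-azimuth from the destination plus 180°.
Back-azimuth from P₂ (-45.29°, 0.03°) to P₁ (-59.95°, -115.14°), with Δλ' = λ₁ − λ₂ = -115.17°: atan2( sin Δλ' cos φ₁ , cos φ₂ sin φ₁ − sin φ₂ cos φ₁ cos Δλ' ) = 210.80°.
Final bearing = (210.80° + 180°) mod 360° = 30.80°.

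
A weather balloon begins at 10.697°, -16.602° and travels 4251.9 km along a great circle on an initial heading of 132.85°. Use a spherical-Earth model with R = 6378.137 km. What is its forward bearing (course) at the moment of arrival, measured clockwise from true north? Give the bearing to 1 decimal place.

final bearing 131.6°

The arc subtends δ = 4251.9/6378.137 = 0.666637 rad at the centre.
Converting: φ₁ = 0.186698 rad, θ = 2.318670 rad.
sin φ₂ = sin φ₁ cos δ + cos φ₁ sin δ cos θ = (0.185615)(0.785906) + (0.982623)(0.618346)(-0.680081) = -0.267342
φ₂ = asin(-0.267342) = -0.270634 rad = -15.506°.
For the longitude increment, Δλ = atan2( sin θ sin δ cos φ₁, cos δ − sin φ₁ sin φ₂ ) = atan2(0.445455, 0.835529) = 28.064°.
λ₂ = λ₁ + Δλ = 11.462°.
The forward bearing on arrival equals the back-azimuth from the destination plus 180°.
Back-azimuth from P₂ (-15.5°, 11.5°) to P₁ (10.7°, -16.6°), with Δλ' = λ₁ − λ₂ = -28.1°: atan2( sin Δλ' cos φ₁ , cos φ₂ sin φ₁ − sin φ₂ cos φ₁ cos Δλ' ) = 311.6°.
Final bearing = (311.6° + 180°) mod 360° = 131.6°.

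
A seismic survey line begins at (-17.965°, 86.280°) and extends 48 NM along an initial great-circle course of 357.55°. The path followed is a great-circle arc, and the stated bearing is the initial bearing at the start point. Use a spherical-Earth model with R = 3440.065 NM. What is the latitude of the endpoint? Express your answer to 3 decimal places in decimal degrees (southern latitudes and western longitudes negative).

latitude -17.166°

Central angle δ = d/R = 0.013953 rad.
Converting: φ₁ = -0.313548 rad, θ = 6.240425 rad.
Destination latitude: φ₂ = arcsin( sin φ₁ cos δ + cos φ₁ sin δ cos θ ) = arcsin(-0.295146) = -17.166°.
Δλ = atan2( sin θ sin δ cos φ₁ , cos δ − sin φ₁ sin φ₂ ) = atan2(-0.000567, 0.908869) = -0.000624 rad = -0.036°.
λ₂ = λ₁ + Δλ = 86.244°.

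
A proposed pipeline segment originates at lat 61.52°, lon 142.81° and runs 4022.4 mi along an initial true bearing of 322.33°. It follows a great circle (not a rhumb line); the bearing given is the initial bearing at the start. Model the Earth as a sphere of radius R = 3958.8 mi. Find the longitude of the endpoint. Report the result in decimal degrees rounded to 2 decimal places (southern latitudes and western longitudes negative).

longitude 19.59°

The arc subtends δ = 4022.4/3958.8 = 1.016065 rad at the centre.
Converting: φ₁ = 1.073727 rad, θ = 5.625720 rad.
Applying the spherical law of cosines for sides, sin φ₂ = sin φ₁ cos δ + cos φ₁ sin δ cos θ = 0.783821, so φ₂ = 51.61°.
Δλ = atan2( sin θ sin δ cos φ₁ , cos δ − sin φ₁ sin φ₂ ) = atan2(-0.247711, -0.162251) = -2.150680 rad = -123.22°.
λ₂ = λ₁ + Δλ = 19.59°.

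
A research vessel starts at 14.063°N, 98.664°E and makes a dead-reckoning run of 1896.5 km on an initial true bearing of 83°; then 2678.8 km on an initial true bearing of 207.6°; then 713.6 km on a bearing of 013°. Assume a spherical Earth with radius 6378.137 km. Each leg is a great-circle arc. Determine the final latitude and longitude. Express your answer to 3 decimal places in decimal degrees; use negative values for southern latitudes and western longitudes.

latitude 0.250°, longitude 106.716°

Apply the spherical direct solution leg by leg, carrying full precision between legs.
Leg 1: from (14.063°, 98.664°), δ = 1896.5/6378.137 = 0.297344 rad, θ = 83° → φ = 15.484°, λ = 116.227°.
Leg 2: from (15.484°, 116.227°), δ = 2678.8/6378.137 = 0.419997 rad, θ = 207.6° → φ = -5.997°, λ = 105.277°.
Leg 3: from (-5.997°, 105.277°), δ = 713.6/6378.137 = 0.111882 rad, θ = 13° → φ = 0.250°, λ = 106.716°.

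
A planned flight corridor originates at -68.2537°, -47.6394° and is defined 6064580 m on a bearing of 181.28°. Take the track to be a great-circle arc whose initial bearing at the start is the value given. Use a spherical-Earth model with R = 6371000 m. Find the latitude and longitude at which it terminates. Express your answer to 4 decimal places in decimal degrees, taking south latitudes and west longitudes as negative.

latitude -57.1983°, longitude 134.2853°

Central angle δ = d/R = 0.951904 rad.
Start latitude φ₁ = -1.191252 rad; initial bearing θ = 3.163933 rad.
Applying the spherical law of cosines for sides, sin φ₂ = sin φ₁ cos δ + cos φ₁ sin δ cos θ = -0.840550, so φ₂ = -57.1983°.
Δλ = atan2( sin θ sin δ cos φ₁ , cos δ − sin φ₁ sin φ₂ ) = atan2(-0.006741, -0.200598) = -3.108000 rad = -178.0753°.
λ₂ = -47.6394° + -178.0753° = -225.7147°, normalized to (−180°, 180°] → 134.2853°.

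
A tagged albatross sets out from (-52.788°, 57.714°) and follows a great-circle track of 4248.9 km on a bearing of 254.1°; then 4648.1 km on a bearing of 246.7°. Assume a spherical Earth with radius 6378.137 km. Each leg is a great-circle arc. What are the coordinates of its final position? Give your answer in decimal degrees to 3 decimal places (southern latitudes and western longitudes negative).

Apply the spherical direct solution leg by leg, carrying full precision between legs.
Leg 1: from (-52.788°, 57.714°), δ = 4248.9/6378.137 = 0.666166 rad, θ = 254.1° → φ = -46.762°, λ = -2.467°.
Leg 2: from (-46.762°, -2.467°), δ = 4648.1/6378.137 = 0.728755 rad, θ = 246.7° → φ = -46.379°, λ = -64.913°.

latitude -46.379°, longitude -64.913°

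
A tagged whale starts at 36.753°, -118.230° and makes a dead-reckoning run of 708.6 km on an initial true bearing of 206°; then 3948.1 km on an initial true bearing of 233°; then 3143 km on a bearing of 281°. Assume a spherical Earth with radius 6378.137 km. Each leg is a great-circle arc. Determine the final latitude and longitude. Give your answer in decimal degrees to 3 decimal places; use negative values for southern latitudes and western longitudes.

Apply the spherical direct solution leg by leg, carrying full precision between legs.
Leg 1: from (36.753°, -118.230°), δ = 708.6/6378.137 = 0.111098 rad, θ = 206° → φ = 30.987°, λ = -121.480°.
Leg 2: from (30.987°, -121.480°), δ = 3948.1/6378.137 = 0.619005 rad, θ = 233° → φ = 6.890°, λ = -149.304°.
Leg 3: from (6.890°, -149.304°), δ = 3143/6378.137 = 0.492777 rad, θ = 281° → φ = 11.262°, λ = -177.566°.

latitude 11.262°, longitude -177.566°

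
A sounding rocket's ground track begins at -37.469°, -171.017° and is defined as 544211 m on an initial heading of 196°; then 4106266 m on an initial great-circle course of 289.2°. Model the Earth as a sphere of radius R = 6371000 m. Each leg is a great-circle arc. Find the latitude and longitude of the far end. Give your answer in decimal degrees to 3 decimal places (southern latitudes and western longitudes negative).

Apply the spherical direct solution leg by leg, carrying full precision between legs.
Leg 1: from (-37.469°, -171.017°), δ = 544211/6371000 = 0.085420 rad, θ = 196° → φ = -42.160°, λ = -172.835°.
Leg 2: from (-42.160°, -172.835°), δ = 4106266/6371000 = 0.644525 rad, θ = 289.2° → φ = -22.960°, λ = 149.125°.

latitude -22.960°, longitude 149.125°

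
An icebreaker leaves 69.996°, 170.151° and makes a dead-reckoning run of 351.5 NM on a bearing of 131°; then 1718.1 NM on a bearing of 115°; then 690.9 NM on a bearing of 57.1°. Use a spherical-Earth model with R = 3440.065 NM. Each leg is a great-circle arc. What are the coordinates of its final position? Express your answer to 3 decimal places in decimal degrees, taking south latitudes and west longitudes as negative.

latitude 51.122°, longitude -125.022°

Apply the spherical direct solution leg by leg, carrying full precision between legs.
Leg 1: from (69.996°, 170.151°), δ = 351.5/3440.065 = 0.102178 rad, θ = 131° → φ = 65.766°, λ = -179.039°.
Leg 2: from (65.766°, -179.039°), δ = 1718.1/3440.065 = 0.499438 rad, θ = 115° → φ = 45.841°, λ = -140.499°.
Leg 3: from (45.841°, -140.499°), δ = 690.9/3440.065 = 0.200839 rad, θ = 57.1° → φ = 51.122°, λ = -125.022°.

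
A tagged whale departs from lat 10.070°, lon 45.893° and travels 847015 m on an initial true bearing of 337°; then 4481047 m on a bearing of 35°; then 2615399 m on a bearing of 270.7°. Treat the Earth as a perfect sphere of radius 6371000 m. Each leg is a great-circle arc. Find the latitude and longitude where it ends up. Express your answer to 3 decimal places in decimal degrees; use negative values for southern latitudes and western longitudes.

Apply the spherical direct solution leg by leg, carrying full precision between legs.
Leg 1: from (10.070°, 45.893°), δ = 847015/6371000 = 0.132949 rad, θ = 337° → φ = 17.064°, λ = 42.787°.
Leg 2: from (17.064°, 42.787°), δ = 4481047/6371000 = 0.703351 rad, θ = 35° → φ = 46.911°, λ = 75.679°.
Leg 3: from (46.911°, 75.679°), δ = 2615399/6371000 = 0.410516 rad, θ = 270.7° → φ = 42.295°, λ = 43.030°.

latitude 42.295°, longitude 43.030°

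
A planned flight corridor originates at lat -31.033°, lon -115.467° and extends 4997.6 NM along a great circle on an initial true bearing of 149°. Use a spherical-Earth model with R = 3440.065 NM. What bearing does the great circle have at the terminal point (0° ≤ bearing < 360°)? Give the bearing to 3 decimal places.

δ = 4997.6/3440.065 = 1.452763 rad (83.2372°).
Start latitude φ₁ = -0.541628 rad; initial bearing θ = 2.600541 rad.
Applying the spherical law of cosines for sides, sin φ₂ = sin φ₁ cos δ + cos φ₁ sin δ cos θ = -0.790080, so φ₂ = -52.193°.
Δλ = atan2( sin θ sin δ cos φ₁ , cos δ − sin φ₁ sin φ₂ ) = atan2(0.438250, -0.289552) = 2.154657 rad = 123.453°.
Hence λ₂ = -115.467° + 123.453° = 7.986°.
The forward bearing on arrival equals the back-azimuth from the destination plus 180°.
Back-azimuth from P₂ (-52.193°, 7.986°) to P₁ (-31.033°, -115.467°), with Δλ' = λ₁ − λ₂ = -123.453°: atan2( sin Δλ' cos φ₁ , cos φ₂ sin φ₁ − sin φ₂ cos φ₁ cos Δλ' ) = 226.049°.
Final bearing = (226.049° + 180°) mod 360° = 46.049°.

final bearing 46.049°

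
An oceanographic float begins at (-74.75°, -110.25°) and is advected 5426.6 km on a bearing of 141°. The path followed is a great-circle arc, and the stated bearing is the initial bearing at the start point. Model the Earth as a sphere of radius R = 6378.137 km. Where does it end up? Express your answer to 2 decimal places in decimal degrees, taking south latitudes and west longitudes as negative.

Angular distance δ = d/R = 5426.6 / 6378.137 = 0.850813 rad.
Converting: φ₁ = -1.304634 rad, θ = 2.460914 rad.
Destination latitude: φ₂ = arcsin( sin φ₁ cos δ + cos φ₁ sin δ cos θ ) = arcsin(-0.789836) = -52.17°.
For the longitude increment, Δλ = atan2( sin θ sin δ cos φ₁, cos δ − sin φ₁ sin φ₂ ) = atan2(0.124449, -0.102651) = 129.52°.
λ₂ = λ₁ + Δλ = 19.27°.

latitude -52.17°, longitude 19.27°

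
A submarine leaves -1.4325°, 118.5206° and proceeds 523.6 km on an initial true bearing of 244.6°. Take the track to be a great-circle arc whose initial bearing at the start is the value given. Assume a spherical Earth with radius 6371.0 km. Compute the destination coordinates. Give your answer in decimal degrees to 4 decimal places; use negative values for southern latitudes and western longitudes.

Angular distance δ = d/R = 523.6 / 6371 = 0.082185 rad.
With φ₁ = -1.4325° = -0.025002 rad and θ = 244.6° = 4.269075 rad:
Destination latitude: φ₂ = arcsin( sin φ₁ cos δ + cos φ₁ sin δ cos θ ) = arcsin(-0.060116) = -3.4465°.
Δλ = atan2( sin θ sin δ cos φ₁ , cos δ − sin φ₁ sin φ₂ ) = atan2(-0.074134, 0.995122) = -0.074360 rad = -4.2605°.
λ₂ = λ₁ + Δλ = 114.2601°.

latitude -3.4465°, longitude 114.2601°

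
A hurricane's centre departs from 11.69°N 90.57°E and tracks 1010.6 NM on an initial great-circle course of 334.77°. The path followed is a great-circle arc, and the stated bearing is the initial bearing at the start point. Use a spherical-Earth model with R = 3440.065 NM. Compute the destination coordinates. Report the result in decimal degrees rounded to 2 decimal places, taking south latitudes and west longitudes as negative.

latitude 26.77°, longitude 82.62°

The arc subtends δ = 1010.6/3440.065 = 0.293774 rad at the centre.
Converting: φ₁ = 0.204029 rad, θ = 5.842839 rad.
Applying the spherical law of cosines for sides, sin φ₂ = sin φ₁ cos δ + cos φ₁ sin δ cos θ = 0.450445, so φ₂ = 26.77°.
Δλ = atan2( sin θ sin δ cos φ₁ , cos δ − sin φ₁ sin φ₂ ) = atan2(-0.120868, 0.865890) = -0.138692 rad = -7.95°.
λ₂ = 90.57° + -7.95° = 82.62°.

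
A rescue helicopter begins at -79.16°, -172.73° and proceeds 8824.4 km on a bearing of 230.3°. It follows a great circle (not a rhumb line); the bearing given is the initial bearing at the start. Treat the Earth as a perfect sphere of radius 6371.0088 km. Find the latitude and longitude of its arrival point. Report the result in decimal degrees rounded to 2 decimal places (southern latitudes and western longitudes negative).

latitude -17.42°, longitude 59.69°

The arc subtends δ = 8824.4/6371.0088 = 1.385087 rad at the centre.
With φ₁ = -79.16° = -1.381603 rad and θ = 230.3° = 4.019493 rad:
sin φ₂ = sin φ₁ cos δ + cos φ₁ sin δ cos θ = (-0.982156)(0.184644) + (0.188067)(0.982805)(-0.638768) = -0.299415
φ₂ = asin(-0.299415) = -0.304079 rad = -17.42°.
Then Δλ = atan2(-0.142211, -0.109428) = -2.226648 rad, from sin θ sin δ cos φ₁ over cos δ − sin φ₁ sin φ₂.
λ₂ = -172.73° + -127.58° = -300.31°, normalized to (−180°, 180°] → 59.69°.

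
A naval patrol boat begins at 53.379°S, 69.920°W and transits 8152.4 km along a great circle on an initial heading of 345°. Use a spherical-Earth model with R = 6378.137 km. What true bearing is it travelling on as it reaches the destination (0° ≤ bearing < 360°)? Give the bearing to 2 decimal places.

Central angle δ = d/R = 1.278179 rad.
Start latitude φ₁ = -0.931639 rad; initial bearing θ = 6.021386 rad.
Destination latitude: φ₂ = arcsin( sin φ₁ cos δ + cos φ₁ sin δ cos θ ) = arcsin(0.320183) = 18.674°.
Then Δλ = atan2(-0.147828, 0.545438) = -0.264667 rad, from sin θ sin δ cos φ₁ over cos δ − sin φ₁ sin φ₂.
Hence λ₂ = -69.920° + -15.164° = -85.084°.
The forward bearing on arrival equals the back-azimuth from the destination plus 180°.
Back-azimuth from P₂ (18.67°, -85.08°) to P₁ (-53.38°, -69.92°), with Δλ' = λ₁ − λ₂ = 15.16°: atan2( sin Δλ' cos φ₁ , cos φ₂ sin φ₁ − sin φ₂ cos φ₁ cos Δλ' ) = 170.62°.
Final bearing = (170.62° + 180°) mod 360° = 350.62°.

final bearing 350.62°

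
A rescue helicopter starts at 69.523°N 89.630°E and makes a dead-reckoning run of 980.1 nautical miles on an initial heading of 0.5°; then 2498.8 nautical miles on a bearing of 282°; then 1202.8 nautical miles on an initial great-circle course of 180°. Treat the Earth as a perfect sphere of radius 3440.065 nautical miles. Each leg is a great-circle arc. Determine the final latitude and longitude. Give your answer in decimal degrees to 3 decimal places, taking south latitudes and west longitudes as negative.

latitude 29.047°, longitude -5.759°

Apply the spherical direct solution leg by leg, carrying full precision between legs.
Leg 1: from (69.523°, 89.630°), δ = 980.1/3440.065 = 0.284907 rad, θ = 0.5° → φ = 85.844°, λ = 91.570°.
Leg 2: from (85.844°, 91.570°), δ = 2498.8/3440.065 = 0.726382 rad, θ = 282° → φ = 49.080°, λ = -5.759°.
Leg 3: from (49.080°, -5.759°), δ = 1202.8/3440.065 = 0.349645 rad, θ = 180° → φ = 29.047°, λ = -5.759°.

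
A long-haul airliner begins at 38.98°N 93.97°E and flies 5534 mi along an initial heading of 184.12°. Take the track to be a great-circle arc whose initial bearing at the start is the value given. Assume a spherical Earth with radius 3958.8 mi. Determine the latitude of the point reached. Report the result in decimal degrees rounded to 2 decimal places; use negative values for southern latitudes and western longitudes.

latitude -40.96°

Angular distance δ = d/R = 5534 / 3958.8 = 1.397898 rad.
Converting: φ₁ = 0.680329 rad, θ = 3.213500 rad.
Destination latitude: φ₂ = arcsin( sin φ₁ cos δ + cos φ₁ sin δ cos θ ) = arcsin(-0.655576) = -40.96°.
Δλ = atan2( sin θ sin δ cos φ₁ , cos δ − sin φ₁ sin φ₂ ) = atan2(-0.055018, 0.584427) = -0.093863 rad = -5.38°.
λ₂ = 93.97° + -5.38° = 88.59°.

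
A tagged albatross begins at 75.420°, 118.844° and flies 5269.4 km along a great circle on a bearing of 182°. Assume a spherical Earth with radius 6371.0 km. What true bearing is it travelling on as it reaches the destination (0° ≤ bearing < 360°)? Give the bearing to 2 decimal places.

final bearing 180.57°

Angular distance δ = d/R = 5269.4 / 6371 = 0.827092 rad.
Start latitude φ₁ = 1.316327 rad; initial bearing θ = 3.176499 rad.
sin φ₂ = sin φ₁ cos δ + cos φ₁ sin δ cos θ = (0.967797)(0.677019) + (0.251732)(0.735965)(-0.999391) = 0.470064
φ₂ = asin(0.470064) = 0.489364 rad = 28.038°.
Δλ = atan2( sin θ sin δ cos φ₁ , cos δ − sin φ₁ sin φ₂ ) = atan2(-0.006466, 0.222092) = -0.029104 rad = -1.668°.
λ₂ = λ₁ + Δλ = 117.176°.
The forward bearing on arrival equals the back-azimuth from the destination plus 180°.
Back-azimuth from P₂ (28.04°, 117.18°) to P₁ (75.42°, 118.84°), with Δλ' = λ₁ − λ₂ = 1.67°: atan2( sin Δλ' cos φ₁ , cos φ₂ sin φ₁ − sin φ₂ cos φ₁ cos Δλ' ) = 0.57°.
Final bearing = (0.57° + 180°) mod 360° = 180.57°.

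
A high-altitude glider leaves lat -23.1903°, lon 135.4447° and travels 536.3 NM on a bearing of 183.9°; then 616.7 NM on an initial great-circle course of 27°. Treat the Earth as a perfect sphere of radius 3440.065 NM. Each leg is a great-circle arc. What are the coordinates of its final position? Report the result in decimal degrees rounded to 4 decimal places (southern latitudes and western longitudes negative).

latitude -22.8487°, longitude 139.7700°

Apply the spherical direct solution leg by leg, carrying full precision between legs.
Leg 1: from (-23.1903°, 135.4447°), δ = 536.3/3440.065 = 0.155898 rad, θ = 183.9° → φ = -32.1003°, λ = 134.7304°.
Leg 2: from (-32.1003°, 134.7304°), δ = 616.7/3440.065 = 0.179270 rad, θ = 27° → φ = -22.8487°, λ = 139.7700°.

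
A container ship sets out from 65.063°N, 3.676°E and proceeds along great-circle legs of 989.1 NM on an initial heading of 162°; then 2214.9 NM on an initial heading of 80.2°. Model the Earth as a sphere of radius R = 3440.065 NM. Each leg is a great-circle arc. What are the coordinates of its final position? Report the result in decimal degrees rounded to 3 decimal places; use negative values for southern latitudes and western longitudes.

latitude 42.176°, longitude 64.324°

Apply the spherical direct solution leg by leg, carrying full precision between legs.
Leg 1: from (65.063°, 3.676°), δ = 989.1/3440.065 = 0.287524 rad, θ = 162° → φ = 49.099°, λ = 11.367°.
Leg 2: from (49.099°, 11.367°), δ = 2214.9/3440.065 = 0.643854 rad, θ = 80.2° → φ = 42.176°, λ = 64.324°.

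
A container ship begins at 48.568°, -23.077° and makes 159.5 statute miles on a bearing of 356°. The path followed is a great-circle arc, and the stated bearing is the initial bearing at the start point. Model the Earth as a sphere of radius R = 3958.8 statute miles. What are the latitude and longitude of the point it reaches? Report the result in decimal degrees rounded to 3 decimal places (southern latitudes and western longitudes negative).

latitude 50.871°, longitude -23.332°

δ = 159.5/3958.8 = 0.040290 rad (2.3084°).
Start latitude φ₁ = 0.847672 rad; initial bearing θ = 6.213372 rad.
Applying the spherical law of cosines for sides, sin φ₂ = sin φ₁ cos δ + cos φ₁ sin δ cos θ = 0.775722, so φ₂ = 50.871°.
Δλ = atan2( sin θ sin δ cos φ₁ , cos δ − sin φ₁ sin φ₂ ) = atan2(-0.001859, 0.417597) = -0.004452 rad = -0.255°.
Hence λ₂ = -23.077° + -0.255° = -23.332°.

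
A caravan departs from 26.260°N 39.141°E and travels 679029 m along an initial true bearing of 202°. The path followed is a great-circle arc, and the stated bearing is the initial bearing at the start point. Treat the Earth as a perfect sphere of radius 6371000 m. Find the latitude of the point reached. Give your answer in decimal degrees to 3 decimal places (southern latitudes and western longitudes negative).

δ = 679029/6371000 = 0.106581 rad (6.1067°).
Converting: φ₁ = 0.458323 rad, θ = 3.525565 rad.
Destination latitude: φ₂ = arcsin( sin φ₁ cos δ + cos φ₁ sin δ cos θ ) = arcsin(0.351481) = 20.578°.
Δλ = atan2( sin θ sin δ cos φ₁ , cos δ − sin φ₁ sin φ₂ ) = atan2(-0.035738, 0.838815) = -0.042579 rad = -2.440°.
λ₂ = λ₁ + Δλ = 36.701°.

latitude 20.578°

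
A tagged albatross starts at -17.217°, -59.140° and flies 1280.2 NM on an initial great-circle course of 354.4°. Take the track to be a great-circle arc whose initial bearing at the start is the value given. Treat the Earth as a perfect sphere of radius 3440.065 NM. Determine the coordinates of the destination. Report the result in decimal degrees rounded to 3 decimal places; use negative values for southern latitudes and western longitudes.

latitude 4.010°, longitude -61.178°

δ = 1280.2/3440.065 = 0.372144 rad (21.3223°).
Converting: φ₁ = -0.300493 rad, θ = 6.185447 rad.
Destination latitude: φ₂ = arcsin( sin φ₁ cos δ + cos φ₁ sin δ cos θ ) = arcsin(0.069932) = 4.010°.
Δλ = atan2( sin θ sin δ cos φ₁ , cos δ − sin φ₁ sin φ₂ ) = atan2(-0.033893, 0.952249) = -0.035577 rad = -2.038°.
λ₂ = -59.140° + -2.038° = -61.178°.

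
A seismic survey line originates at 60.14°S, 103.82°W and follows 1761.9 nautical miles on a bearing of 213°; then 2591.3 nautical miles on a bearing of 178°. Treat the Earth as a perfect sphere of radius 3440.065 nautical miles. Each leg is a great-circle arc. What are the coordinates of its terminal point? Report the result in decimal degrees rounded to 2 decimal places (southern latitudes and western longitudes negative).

Apply the spherical direct solution leg by leg, carrying full precision between legs.
Leg 1: from (-60.14°, -103.82°), δ = 1761.9/3440.065 = 0.512171 rad, θ = 213° → φ = -73.86°, λ = -177.62°.
Leg 2: from (-73.86°, -177.62°), δ = 2591.3/3440.065 = 0.753271 rad, θ = 178° → φ = -62.96°, λ = -0.63°.

latitude -62.96°, longitude -0.63°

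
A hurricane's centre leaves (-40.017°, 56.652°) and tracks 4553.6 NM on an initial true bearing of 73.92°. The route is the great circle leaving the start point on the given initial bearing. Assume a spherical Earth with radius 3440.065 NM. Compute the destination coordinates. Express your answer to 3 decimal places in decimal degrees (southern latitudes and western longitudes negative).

Central angle δ = d/R = 1.323696 rad.
Converting: φ₁ = -0.698428 rad, θ = 1.290147 rad.
sin φ₂ = sin φ₁ cos δ + cos φ₁ sin δ cos θ = (-0.643015)(0.244593) + (0.765854)(0.969626)(0.276979) = 0.048405
φ₂ = asin(0.048405) = 0.048424 rad = 2.774°.
Δλ = atan2( sin θ sin δ cos φ₁ , cos δ − sin φ₁ sin φ₂ ) = atan2(0.713538, 0.275719) = 1.202060 rad = 68.873°.
λ₂ = λ₁ + Δλ = 125.525°.

latitude 2.774°, longitude 125.525°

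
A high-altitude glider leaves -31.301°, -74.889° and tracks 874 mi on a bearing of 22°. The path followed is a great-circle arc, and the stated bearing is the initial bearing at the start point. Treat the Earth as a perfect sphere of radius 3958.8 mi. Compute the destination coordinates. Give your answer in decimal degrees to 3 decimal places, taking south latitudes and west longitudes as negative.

δ = 874/3958.8 = 0.220774 rad (12.6494°).
With φ₁ = -31.301° = -0.546306 rad and θ = 22° = 0.383972 rad:
Destination latitude: φ₂ = arcsin( sin φ₁ cos δ + cos φ₁ sin δ cos θ ) = arcsin(-0.333437) = -19.478°.
Then Δλ = atan2(0.070093, 0.802496) = 0.087123 rad, from sin θ sin δ cos φ₁ over cos δ − sin φ₁ sin φ₂.
Hence λ₂ = -74.889° + 4.992° = -69.897°.

latitude -19.478°, longitude -69.897°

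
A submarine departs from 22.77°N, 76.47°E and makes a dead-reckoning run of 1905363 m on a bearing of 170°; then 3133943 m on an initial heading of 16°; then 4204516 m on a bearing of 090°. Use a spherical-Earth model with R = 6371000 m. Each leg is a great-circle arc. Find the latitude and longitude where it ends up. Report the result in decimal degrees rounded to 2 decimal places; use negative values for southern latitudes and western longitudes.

latitude 25.34°, longitude 131.04°

Apply the spherical direct solution leg by leg, carrying full precision between legs.
Leg 1: from (22.77°, 76.47°), δ = 1905363/6371000 = 0.299068 rad, θ = 170° → φ = 5.87°, λ = 79.42°.
Leg 2: from (5.87°, 79.42°), δ = 3133943/6371000 = 0.491908 rad, θ = 16° → φ = 32.81°, λ = 88.33°.
Leg 3: from (32.81°, 88.33°), δ = 4204516/6371000 = 0.659946 rad, θ = 90° → φ = 25.34°, λ = 131.04°.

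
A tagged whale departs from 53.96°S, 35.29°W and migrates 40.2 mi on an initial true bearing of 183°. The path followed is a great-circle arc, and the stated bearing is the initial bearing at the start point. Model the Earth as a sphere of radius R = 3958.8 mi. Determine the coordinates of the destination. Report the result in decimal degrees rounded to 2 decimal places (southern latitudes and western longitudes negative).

δ = 40.2/3958.8 = 0.010155 rad (0.5818°).
Start latitude φ₁ = -0.941780 rad; initial bearing θ = 3.193953 rad.
Destination latitude: φ₂ = arcsin( sin φ₁ cos δ + cos φ₁ sin δ cos θ ) = arcsin(-0.814531) = -54.54°.
For the longitude increment, Δλ = atan2( sin θ sin δ cos φ₁, cos δ − sin φ₁ sin φ₂ ) = atan2(-0.000313, 0.341313) = -0.05°.
λ₂ = -35.29° + -0.05° = -35.34°.

latitude -54.54°, longitude -35.34°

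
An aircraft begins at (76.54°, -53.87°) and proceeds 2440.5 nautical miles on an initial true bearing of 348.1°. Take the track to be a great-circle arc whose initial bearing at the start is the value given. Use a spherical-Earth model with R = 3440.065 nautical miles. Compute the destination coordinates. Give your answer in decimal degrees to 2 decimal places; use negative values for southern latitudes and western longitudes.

The arc subtends δ = 2440.5/3440.065 = 0.709434 rad at the centre.
Start latitude φ₁ = 1.335875 rad; initial bearing θ = 6.075491 rad.
Destination latitude: φ₂ = arcsin( sin φ₁ cos δ + cos φ₁ sin δ cos θ ) = arcsin(0.886257) = 62.41°.
Then Δλ = atan2(-0.031266, -0.103183) = -2.847375 rad, from sin θ sin δ cos φ₁ over cos δ − sin φ₁ sin φ₂.
λ₂ = -53.87° + -163.14° = -217.01°, normalized to (−180°, 180°] → 142.99°.

latitude 62.41°, longitude 142.99°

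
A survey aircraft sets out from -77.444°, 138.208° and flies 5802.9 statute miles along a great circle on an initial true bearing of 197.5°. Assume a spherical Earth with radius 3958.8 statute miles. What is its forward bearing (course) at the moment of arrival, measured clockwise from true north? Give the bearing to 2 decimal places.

Angular distance δ = d/R = 5802.9 / 3958.8 = 1.465823 rad.
Converting: φ₁ = -1.351653 rad, θ = 3.447025 rad.
Applying the spherical law of cosines for sides, sin φ₂ = sin φ₁ cos δ + cos φ₁ sin δ cos θ = -0.308466, so φ₂ = -17.967°.
For the longitude increment, Δλ = atan2( sin θ sin δ cos φ₁, cos δ − sin φ₁ sin φ₂ ) = atan2(-0.065012, -0.196308) = -161.677°.
Hence λ₂ = 138.208° + -161.677° = -23.469°.
The forward bearing on arrival equals the back-azimuth from the destination plus 180°.
Back-azimuth from P₂ (-17.97°, -23.47°) to P₁ (-77.44°, 138.21°), with Δλ' = λ₁ − λ₂ = 161.68°: atan2( sin Δλ' cos φ₁ , cos φ₂ sin φ₁ − sin φ₂ cos φ₁ cos Δλ' ) = 176.06°.
Final bearing = (176.06° + 180°) mod 360° = 356.06°.

final bearing 356.06°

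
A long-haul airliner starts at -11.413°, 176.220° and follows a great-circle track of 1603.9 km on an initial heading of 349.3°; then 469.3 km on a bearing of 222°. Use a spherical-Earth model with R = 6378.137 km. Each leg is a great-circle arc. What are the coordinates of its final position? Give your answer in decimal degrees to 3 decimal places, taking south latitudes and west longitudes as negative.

Apply the spherical direct solution leg by leg, carrying full precision between legs.
Leg 1: from (-11.413°, 176.220°), δ = 1603.9/6378.137 = 0.251468 rad, θ = 349.3° → φ = 2.752°, λ = 173.569°.
Leg 2: from (2.752°, 173.569°), δ = 469.3/6378.137 = 0.073579 rad, θ = 222° → φ = -0.383°, λ = 170.749°.

latitude -0.383°, longitude 170.749°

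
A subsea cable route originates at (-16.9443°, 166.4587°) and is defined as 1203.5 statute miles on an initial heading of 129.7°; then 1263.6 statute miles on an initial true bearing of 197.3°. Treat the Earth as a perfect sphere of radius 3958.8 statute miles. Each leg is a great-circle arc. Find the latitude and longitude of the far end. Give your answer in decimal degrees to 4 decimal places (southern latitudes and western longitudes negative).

latitude -44.7142°, longitude 173.9559°

Apply the spherical direct solution leg by leg, carrying full precision between legs.
Leg 1: from (-16.9443°, 166.4587°), δ = 1203.5/3958.8 = 0.304006 rad, θ = 129.7° → φ = -27.4509°, λ = -178.4986°.
Leg 2: from (-27.4509°, -178.4986°), δ = 1263.6/3958.8 = 0.319188 rad, θ = 197.3° → φ = -44.7142°, λ = 173.9559°.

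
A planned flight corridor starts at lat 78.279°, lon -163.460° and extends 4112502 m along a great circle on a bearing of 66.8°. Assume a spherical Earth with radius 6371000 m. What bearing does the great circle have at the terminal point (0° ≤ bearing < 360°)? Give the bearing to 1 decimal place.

Angular distance δ = d/R = 4112502 / 6371000 = 0.645503 rad.
With φ₁ = 78.279° = 1.366226 rad and θ = 66.8° = 1.165880 rad:
sin φ₂ = sin φ₁ cos δ + cos φ₁ sin δ cos θ = (0.979148)(0.798797) + (0.203146)(0.601601)(0.393942) = 0.830286
φ₂ = asin(0.830286) = 0.979620 rad = 56.128°.
For the longitude increment, Δλ = atan2( sin θ sin δ cos φ₁, cos δ − sin φ₁ sin φ₂ ) = atan2(0.112330, -0.014176) = 97.193°.
λ₂ = λ₁ + Δλ = -66.267°.
The forward bearing on arrival equals the back-azimuth from the destination plus 180°.
Back-azimuth from P₂ (56.1°, -66.3°) to P₁ (78.3°, -163.5°), with Δλ' = λ₁ − λ₂ = -97.2°: atan2( sin Δλ' cos φ₁ , cos φ₂ sin φ₁ − sin φ₂ cos φ₁ cos Δλ' ) = 340.4°.
Final bearing = (340.4° + 180°) mod 360° = 160.4°.

final bearing 160.4°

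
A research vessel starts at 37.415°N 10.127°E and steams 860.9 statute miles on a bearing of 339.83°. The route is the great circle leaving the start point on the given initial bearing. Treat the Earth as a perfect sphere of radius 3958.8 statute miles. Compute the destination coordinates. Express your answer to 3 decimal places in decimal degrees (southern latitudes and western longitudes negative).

latitude 48.949°, longitude 3.623°

Central angle δ = d/R = 0.217465 rad.
With φ₁ = 37.415° = 0.653015 rad and θ = 339.83° = 5.931152 rad:
sin φ₂ = sin φ₁ cos δ + cos φ₁ sin δ cos θ = (0.607584)(0.976448) + (0.794256)(0.215755)(0.938674) = 0.754129
φ₂ = asin(0.754129) = 0.854327 rad = 48.949°.
Then Δλ = atan2(-0.059088, 0.518251) = -0.113523 rad, from sin θ sin δ cos φ₁ over cos δ − sin φ₁ sin φ₂.
Hence λ₂ = 10.127° + -6.504° = 3.623°.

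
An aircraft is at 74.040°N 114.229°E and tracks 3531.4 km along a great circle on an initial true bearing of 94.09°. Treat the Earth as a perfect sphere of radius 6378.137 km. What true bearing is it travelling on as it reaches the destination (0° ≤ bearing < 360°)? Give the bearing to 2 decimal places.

δ = 3531.4/6378.137 = 0.553673 rad (31.7231°).
With φ₁ = 74.040° = 1.292242 rad and θ = 94.09° = 1.642180 rad:
sin φ₂ = sin φ₁ cos δ + cos φ₁ sin δ cos θ = (0.961454)(0.850599) + (0.274966)(0.525815)(-0.071323) = 0.807500
φ₂ = asin(0.807500) = 0.939901 rad = 53.852°.
Δλ = atan2( sin θ sin δ cos φ₁ , cos δ − sin φ₁ sin φ₂ ) = atan2(0.144213, 0.074225) = 1.095464 rad = 62.765°.
Hence λ₂ = 114.229° + 62.765° = 176.994°.
The forward bearing on arrival equals the back-azimuth from the destination plus 180°.
Back-azimuth from P₂ (53.85°, 176.99°) to P₁ (74.04°, 114.23°), with Δλ' = λ₁ − λ₂ = -62.77°: atan2( sin Δλ' cos φ₁ , cos φ₂ sin φ₁ − sin φ₂ cos φ₁ cos Δλ' ) = 332.29°.
Final bearing = (332.29° + 180°) mod 360° = 152.29°.

final bearing 152.29°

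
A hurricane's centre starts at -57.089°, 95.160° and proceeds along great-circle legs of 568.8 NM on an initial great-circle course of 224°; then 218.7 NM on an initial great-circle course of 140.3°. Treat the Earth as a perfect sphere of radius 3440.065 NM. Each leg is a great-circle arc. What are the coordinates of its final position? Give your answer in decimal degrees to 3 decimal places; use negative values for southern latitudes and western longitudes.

latitude -65.874°, longitude 86.181°

Apply the spherical direct solution leg by leg, carrying full precision between legs.
Leg 1: from (-57.089°, 95.160°), δ = 568.8/3440.065 = 0.165346 rad, θ = 224° → φ = -63.176°, λ = 80.483°.
Leg 2: from (-63.176°, 80.483°), δ = 218.7/3440.065 = 0.063574 rad, θ = 140.3° → φ = -65.874°, λ = 86.181°.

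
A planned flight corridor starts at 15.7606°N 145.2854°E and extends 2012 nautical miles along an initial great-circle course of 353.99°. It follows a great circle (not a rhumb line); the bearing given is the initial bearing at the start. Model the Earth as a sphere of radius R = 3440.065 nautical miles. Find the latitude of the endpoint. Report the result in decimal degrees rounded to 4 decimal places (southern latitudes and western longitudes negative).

Central angle δ = d/R = 0.584873 rad.
Converting: φ₁ = 0.275074 rad, θ = 6.178291 rad.
sin φ₂ = sin φ₁ cos δ + cos φ₁ sin δ cos θ = (0.271619)(0.833782) + (0.962405)(0.552093)(0.994504) = 0.754888
φ₂ = asin(0.754888) = 0.855483 rad = 49.0155°.
Then Δλ = atan2(-0.055632, 0.628741) = -0.088252 rad, from sin θ sin δ cos φ₁ over cos δ − sin φ₁ sin φ₂.
λ₂ = 145.2854° + -5.0565° = 140.2289°.

latitude 49.0155°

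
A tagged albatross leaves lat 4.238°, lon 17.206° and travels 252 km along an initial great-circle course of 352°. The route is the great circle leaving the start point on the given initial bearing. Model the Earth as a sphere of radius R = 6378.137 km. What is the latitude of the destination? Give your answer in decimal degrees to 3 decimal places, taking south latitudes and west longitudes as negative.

latitude 6.480°

Angular distance δ = d/R = 252 / 6378.137 = 0.039510 rad.
Start latitude φ₁ = 0.073967 rad; initial bearing θ = 6.143559 rad.
sin φ₂ = sin φ₁ cos δ + cos φ₁ sin δ cos θ = (0.073900)(0.999220) + (0.997266)(0.039500)(0.990268) = 0.112850
φ₂ = asin(0.112850) = 0.113091 rad = 6.480°.
For the longitude increment, Δλ = atan2( sin θ sin δ cos φ₁, cos δ − sin φ₁ sin φ₂ ) = atan2(-0.005482, 0.990880) = -0.317°.
λ₂ = λ₁ + Δλ = 16.889°.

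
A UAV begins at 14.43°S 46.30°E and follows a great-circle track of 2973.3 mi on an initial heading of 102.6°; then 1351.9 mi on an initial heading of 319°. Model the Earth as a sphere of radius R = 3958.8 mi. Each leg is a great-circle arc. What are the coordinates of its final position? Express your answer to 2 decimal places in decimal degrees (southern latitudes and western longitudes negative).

Apply the spherical direct solution leg by leg, carrying full precision between legs.
Leg 1: from (-14.43°, 46.30°), δ = 2973.3/3958.8 = 0.751061 rad, θ = 102.6° → φ = -19.05°, λ = 91.09°.
Leg 2: from (-19.05°, 91.09°), δ = 1351.9/3958.8 = 0.341492 rad, θ = 319° → φ = -3.93°, λ = 78.37°.

latitude -3.93°, longitude 78.37°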